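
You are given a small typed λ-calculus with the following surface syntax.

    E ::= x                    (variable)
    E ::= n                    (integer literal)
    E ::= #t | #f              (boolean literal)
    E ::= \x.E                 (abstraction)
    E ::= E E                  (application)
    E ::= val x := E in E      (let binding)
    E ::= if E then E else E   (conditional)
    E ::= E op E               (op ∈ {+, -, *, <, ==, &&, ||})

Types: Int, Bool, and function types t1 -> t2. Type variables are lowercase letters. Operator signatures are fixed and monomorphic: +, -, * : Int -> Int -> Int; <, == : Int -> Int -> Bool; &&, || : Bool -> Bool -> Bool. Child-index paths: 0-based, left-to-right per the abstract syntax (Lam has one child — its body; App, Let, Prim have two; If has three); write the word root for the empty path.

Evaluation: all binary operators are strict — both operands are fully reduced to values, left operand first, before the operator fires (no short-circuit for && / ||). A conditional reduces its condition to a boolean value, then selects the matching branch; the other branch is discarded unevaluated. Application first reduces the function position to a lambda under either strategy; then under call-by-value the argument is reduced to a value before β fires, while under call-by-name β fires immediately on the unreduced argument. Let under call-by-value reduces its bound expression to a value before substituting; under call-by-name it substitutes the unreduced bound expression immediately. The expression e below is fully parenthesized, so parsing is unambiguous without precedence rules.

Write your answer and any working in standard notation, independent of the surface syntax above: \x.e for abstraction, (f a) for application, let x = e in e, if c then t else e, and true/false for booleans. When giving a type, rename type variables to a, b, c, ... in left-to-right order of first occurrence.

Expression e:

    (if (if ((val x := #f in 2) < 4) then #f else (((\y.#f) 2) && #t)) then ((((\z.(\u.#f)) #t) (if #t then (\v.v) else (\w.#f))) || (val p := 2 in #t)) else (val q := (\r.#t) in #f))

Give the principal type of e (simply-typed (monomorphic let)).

Answer: Bool

Trace:
let x : Bool
  unify Int ~ Int
  unify Int ~ Int
  unify Bool ~ Bool
\y._ : a -> Bool
  unify a -> Bool ~ Int -> b
  unify a ~ Int
  unify Bool ~ b
_ _ : Bool
  unify Bool ~ Bool
  unify Bool ~ Bool
  unify Bool ~ Bool
  unify Bool ~ Bool
\u._ : d -> Bool
\z._ : c -> d -> Bool
  unify c -> d -> Bool ~ Bool -> e
  unify c ~ Bool
  unify d -> Bool ~ e
_ _ : d -> Bool
  unify Bool ~ Bool
v : f
\v._ : f -> f
\w._ : g -> Bool
  unify f -> f ~ g -> Bool
  unify f ~ g
  unify g ~ Bool
  unify d -> Bool ~ (Bool -> Bool) -> h
  unify d ~ Bool -> Bool
  unify Bool ~ h
_ _ : Bool
  unify Bool ~ Bool
let p : Int
  unify Bool ~ Bool
\r._ : i -> Bool
let q : i -> Bool
  unify Bool ~ Bool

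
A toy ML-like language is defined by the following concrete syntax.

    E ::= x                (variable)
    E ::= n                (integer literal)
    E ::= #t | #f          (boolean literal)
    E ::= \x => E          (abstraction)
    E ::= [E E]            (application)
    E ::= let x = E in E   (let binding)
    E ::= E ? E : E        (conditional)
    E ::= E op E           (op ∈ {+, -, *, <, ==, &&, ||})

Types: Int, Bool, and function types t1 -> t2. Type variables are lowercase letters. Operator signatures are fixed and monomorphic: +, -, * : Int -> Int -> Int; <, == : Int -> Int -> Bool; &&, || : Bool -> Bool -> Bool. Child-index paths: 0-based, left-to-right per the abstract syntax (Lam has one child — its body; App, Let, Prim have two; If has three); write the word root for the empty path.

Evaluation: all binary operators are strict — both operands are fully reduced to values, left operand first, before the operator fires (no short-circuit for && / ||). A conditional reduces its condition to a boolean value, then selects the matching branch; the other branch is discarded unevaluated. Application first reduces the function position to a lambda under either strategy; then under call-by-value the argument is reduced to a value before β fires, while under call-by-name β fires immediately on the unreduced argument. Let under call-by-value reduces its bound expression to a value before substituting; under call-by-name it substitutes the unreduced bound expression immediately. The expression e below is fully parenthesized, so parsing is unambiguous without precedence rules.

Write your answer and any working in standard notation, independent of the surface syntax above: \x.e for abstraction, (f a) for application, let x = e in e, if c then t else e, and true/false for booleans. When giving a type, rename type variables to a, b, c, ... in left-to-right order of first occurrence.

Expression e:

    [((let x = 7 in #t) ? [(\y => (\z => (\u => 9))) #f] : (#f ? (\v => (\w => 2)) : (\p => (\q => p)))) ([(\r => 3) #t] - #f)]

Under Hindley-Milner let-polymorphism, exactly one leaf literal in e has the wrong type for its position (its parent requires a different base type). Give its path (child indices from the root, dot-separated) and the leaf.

Trace:
let x : Int
  unify Bool ~ Bool
\u._ : c -> Int
\z._ : b -> c -> Int
\y._ : a -> b -> c -> Int
  unify a -> b -> c -> Int ~ Bool -> d
  unify a ~ Bool
  unify b -> c -> Int ~ d
_ _ : b -> c -> Int
  unify Bool ~ Bool
\w._ : f -> Int
\v._ : e -> f -> Int
p : g
\q._ : h -> g
\p._ : g -> h -> g
  unify e -> f -> Int ~ g -> h -> g
  unify e ~ g
  unify f -> Int ~ h -> g
  unify f ~ h
  unify Int ~ g
  unify b -> c -> Int ~ Int -> h -> Int
  unify b ~ Int
  unify c -> Int ~ h -> Int
  unify c ~ h
  unify Int ~ Int
\r._ : i -> Int
  unify i -> Int ~ Bool -> j
  unify i ~ Bool
  unify Int ~ j
_ _ : Int
  unify Int ~ Int
  unify Bool ~ Int
  FAIL: mismatch Bool ~ Int

Answer: 1.1 : false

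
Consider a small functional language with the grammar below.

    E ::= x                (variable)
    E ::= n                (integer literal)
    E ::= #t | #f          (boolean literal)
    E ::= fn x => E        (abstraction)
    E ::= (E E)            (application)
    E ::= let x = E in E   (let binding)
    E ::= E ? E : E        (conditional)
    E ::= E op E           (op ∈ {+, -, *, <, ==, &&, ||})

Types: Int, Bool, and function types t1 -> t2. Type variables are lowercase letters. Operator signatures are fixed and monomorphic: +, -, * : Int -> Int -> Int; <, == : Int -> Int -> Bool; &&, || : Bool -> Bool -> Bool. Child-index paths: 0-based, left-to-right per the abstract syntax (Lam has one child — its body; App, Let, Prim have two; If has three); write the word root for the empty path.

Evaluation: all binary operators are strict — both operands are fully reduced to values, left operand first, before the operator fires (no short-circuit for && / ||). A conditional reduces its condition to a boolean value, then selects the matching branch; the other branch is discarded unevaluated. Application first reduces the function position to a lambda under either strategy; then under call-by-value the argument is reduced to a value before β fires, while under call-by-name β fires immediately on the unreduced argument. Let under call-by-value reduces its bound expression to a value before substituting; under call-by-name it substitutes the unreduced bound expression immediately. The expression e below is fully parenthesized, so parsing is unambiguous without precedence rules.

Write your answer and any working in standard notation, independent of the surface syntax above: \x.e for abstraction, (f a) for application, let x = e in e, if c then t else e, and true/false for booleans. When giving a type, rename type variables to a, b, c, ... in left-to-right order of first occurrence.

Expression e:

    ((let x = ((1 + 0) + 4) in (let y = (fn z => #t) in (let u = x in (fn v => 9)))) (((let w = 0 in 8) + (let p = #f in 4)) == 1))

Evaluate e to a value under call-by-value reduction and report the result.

Trace:
step 0: ((let x = ((1 + 0) + 4) in (let y = (\z.true) in (let u = x in (\v.9)))) (((let w = 0 in 8) + (let p = false in 4)) == 1))
step 1: [delta@0.0.0] ((let x = (1 + 4) in (let y = (\z.true) in (let u = x in (\v.9)))) (((let w = 0 in 8) + (let p = false in 4)) == 1))
step 2: [delta@0.0] ((let x = 5 in (let y = (\z.true) in (let u = x in (\v.9)))) (((let w = 0 in 8) + (let p = false in 4)) == 1))
step 3: [let@0] ((let y = (\z.true) in (let u = 5 in (\v.9))) (((let w = 0 in 8) + (let p = false in 4)) == 1))
step 4: [let@0] ((let u = 5 in (\v.9)) (((let w = 0 in 8) + (let p = false in 4)) == 1))
step 5: [let@0] ((\v.9) (((let w = 0 in 8) + (let p = false in 4)) == 1))
step 6: [let@1.0.0] ((\v.9) ((8 + (let p = false in 4)) == 1))
step 7: [let@1.0.1] ((\v.9) ((8 + 4) == 1))
step 8: [delta@1.0] ((\v.9) (12 == 1))
step 9: [delta@1] ((\v.9) false)
step 10: [beta@root] 9

Answer: 9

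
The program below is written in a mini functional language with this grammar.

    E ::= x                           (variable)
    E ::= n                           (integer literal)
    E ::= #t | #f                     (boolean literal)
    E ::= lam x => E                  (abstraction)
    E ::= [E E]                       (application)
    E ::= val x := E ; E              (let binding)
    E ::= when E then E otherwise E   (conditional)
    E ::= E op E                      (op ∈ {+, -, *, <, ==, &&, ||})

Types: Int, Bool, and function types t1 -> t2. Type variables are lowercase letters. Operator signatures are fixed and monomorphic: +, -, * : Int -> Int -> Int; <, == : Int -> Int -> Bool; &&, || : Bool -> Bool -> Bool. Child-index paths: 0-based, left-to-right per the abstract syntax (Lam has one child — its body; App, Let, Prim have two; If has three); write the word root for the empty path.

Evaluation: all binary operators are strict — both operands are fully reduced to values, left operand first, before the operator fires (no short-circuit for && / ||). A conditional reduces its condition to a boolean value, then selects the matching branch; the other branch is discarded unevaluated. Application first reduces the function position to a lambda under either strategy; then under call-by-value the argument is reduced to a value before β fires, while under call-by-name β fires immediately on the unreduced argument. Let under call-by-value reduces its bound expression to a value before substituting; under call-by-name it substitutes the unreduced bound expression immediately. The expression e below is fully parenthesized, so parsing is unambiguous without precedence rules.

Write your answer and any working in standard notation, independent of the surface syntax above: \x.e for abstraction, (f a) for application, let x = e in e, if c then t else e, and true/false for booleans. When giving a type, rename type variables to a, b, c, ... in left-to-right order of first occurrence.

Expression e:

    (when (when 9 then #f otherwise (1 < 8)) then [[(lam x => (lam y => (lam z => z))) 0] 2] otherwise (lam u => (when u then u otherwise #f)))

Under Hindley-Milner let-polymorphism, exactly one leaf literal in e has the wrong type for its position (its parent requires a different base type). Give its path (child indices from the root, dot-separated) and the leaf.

Derivation:
  unify Int ~ Bool
  FAIL: mismatch Int ~ Bool

Answer: 0.0 : 9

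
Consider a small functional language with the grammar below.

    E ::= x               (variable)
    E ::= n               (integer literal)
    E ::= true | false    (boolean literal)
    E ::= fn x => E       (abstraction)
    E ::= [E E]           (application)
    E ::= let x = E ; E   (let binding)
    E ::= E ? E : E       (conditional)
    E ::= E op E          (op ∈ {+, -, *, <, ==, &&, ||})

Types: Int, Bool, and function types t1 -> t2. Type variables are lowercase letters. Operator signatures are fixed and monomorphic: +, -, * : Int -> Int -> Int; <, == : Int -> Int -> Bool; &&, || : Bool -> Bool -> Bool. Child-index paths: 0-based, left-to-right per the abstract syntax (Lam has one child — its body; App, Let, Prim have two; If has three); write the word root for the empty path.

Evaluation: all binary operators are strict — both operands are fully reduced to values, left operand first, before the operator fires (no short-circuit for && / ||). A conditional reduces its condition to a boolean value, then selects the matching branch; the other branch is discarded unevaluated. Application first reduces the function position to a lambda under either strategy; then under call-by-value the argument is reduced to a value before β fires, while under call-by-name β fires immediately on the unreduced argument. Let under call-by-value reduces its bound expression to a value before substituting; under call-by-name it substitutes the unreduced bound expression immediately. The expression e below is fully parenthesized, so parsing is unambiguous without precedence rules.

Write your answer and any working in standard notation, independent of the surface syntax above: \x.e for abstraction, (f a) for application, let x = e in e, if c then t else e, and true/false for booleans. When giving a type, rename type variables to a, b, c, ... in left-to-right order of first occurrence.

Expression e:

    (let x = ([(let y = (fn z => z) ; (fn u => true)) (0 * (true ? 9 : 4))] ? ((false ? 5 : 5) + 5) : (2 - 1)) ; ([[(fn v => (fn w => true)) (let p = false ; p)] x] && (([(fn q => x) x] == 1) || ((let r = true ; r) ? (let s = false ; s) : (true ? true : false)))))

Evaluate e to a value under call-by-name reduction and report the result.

Working:
step 0: (let x = (if ((let y = (\z.z) in (\u.true)) (0 * (if true then 9 else 4))) then ((if false then 5 else 5) + 5) else (2 - 1)) in ((((\v.(\w.true)) (let p = false in p)) x) && ((((\q.x) x) == 1) || (if (let r = true in r) then (let s = false in s) else (if true then true else false)))))
step 1: [let@root] ((((\v.(\w.true)) (let p = false in p)) (if ((let y = (\z.z) in (\u.true)) (0 * (if true then 9 else 4))) then ((if false then 5 else 5) + 5) else (2 - 1))) && ((((\q.(if ((let y = (\z.z) in (\u.true)) (0 * (if true then 9 else 4))) then ((if false then 5 else 5) + 5) else (2 - 1))) (if ((let y = (\z.z) in (\u.true)) (0 * (if true then 9 else 4))) then ((if false then 5 else 5) + 5) else (2 - 1))) == 1) || (if (let r = true in r) then (let s = false in s) else (if true then true else false))))
step 2: [beta@0.0] (((\w.true) (if ((let y = (\z.z) in (\u.true)) (0 * (if true then 9 else 4))) then ((if false then 5 else 5) + 5) else (2 - 1))) && ((((\q.(if ((let y = (\z.z) in (\u.true)) (0 * (if true then 9 else 4))) then ((if false then 5 else 5) + 5) else (2 - 1))) (if ((let y = (\z.z) in (\u.true)) (0 * (if true then 9 else 4))) then ((if false then 5 else 5) + 5) else (2 - 1))) == 1) || (if (let r = true in r) then (let s = false in s) else (if true then true else false))))
step 3: [beta@0] (true && ((((\q.(if ((let y = (\z.z) in (\u.true)) (0 * (if true then 9 else 4))) then ((if false then 5 else 5) + 5) else (2 - 1))) (if ((let y = (\z.z) in (\u.true)) (0 * (if true then 9 else 4))) then ((if false then 5 else 5) + 5) else (2 - 1))) == 1) || (if (let r = true in r) then (let s = false in s) else (if true then true else false))))
step 4: [beta@1.0.0] (true && (((if ((let y = (\z.z) in (\u.true)) (0 * (if true then 9 else 4))) then ((if false then 5 else 5) + 5) else (2 - 1)) == 1) || (if (let r = true in r) then (let s = false in s) else (if true then true else false))))
step 5: [let@1.0.0.0.0] (true && (((if ((\u.true) (0 * (if true then 9 else 4))) then ((if false then 5 else 5) + 5) else (2 - 1)) == 1) || (if (let r = true in r) then (let s = false in s) else (if true then true else false))))
step 6: [beta@1.0.0.0] (true && (((if true then ((if false then 5 else 5) + 5) else (2 - 1)) == 1) || (if (let r = true in r) then (let s = false in s) else (if true then true else false))))
step 7: [if@1.0.0] (true && ((((if false then 5 else 5) + 5) == 1) || (if (let r = true in r) then (let s = false in s) else (if true then true else false))))
step 8: [if@1.0.0.0] (true && (((5 + 5) == 1) || (if (let r = true in r) then (let s = false in s) else (if true then true else false))))
step 9: [delta@1.0.0] (true && ((10 == 1) || (if (let r = true in r) then (let s = false in s) else (if true then true else false))))
step 10: [delta@1.0] (true && (false || (if (let r = true in r) then (let s = false in s) else (if true then true else false))))
step 11: [let@1.1.0] (true && (false || (if true then (let s = false in s) else (if true then true else false))))
step 12: [if@1.1] (true && (false || (let s = false in s)))
step 13: [let@1.1] (true && (false || false))
step 14: [delta@1] (true && false)
step 15: [delta@root] false

Answer: false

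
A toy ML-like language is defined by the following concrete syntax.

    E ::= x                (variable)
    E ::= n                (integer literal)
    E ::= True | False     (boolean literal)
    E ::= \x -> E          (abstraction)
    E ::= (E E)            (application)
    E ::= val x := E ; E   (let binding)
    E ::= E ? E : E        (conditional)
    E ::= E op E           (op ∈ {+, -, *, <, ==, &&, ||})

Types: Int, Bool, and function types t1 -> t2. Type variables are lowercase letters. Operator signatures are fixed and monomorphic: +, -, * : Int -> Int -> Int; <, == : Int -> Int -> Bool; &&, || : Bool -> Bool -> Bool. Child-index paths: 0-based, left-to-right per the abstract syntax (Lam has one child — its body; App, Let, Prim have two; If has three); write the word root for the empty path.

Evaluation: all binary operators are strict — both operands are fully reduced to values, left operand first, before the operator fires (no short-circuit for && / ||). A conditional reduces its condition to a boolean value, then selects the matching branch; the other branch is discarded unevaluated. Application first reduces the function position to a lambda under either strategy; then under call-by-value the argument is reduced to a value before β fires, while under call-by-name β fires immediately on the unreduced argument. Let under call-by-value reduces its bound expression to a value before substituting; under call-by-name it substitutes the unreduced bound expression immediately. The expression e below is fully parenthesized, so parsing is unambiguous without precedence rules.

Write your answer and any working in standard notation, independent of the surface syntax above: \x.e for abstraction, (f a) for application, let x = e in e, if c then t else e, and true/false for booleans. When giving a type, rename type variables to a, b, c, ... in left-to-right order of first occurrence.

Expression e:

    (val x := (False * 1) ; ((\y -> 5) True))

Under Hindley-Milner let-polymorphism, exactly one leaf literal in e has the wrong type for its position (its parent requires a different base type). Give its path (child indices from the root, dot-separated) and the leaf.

Answer: 0.0 : false

Trace:
  unify Bool ~ Int
  FAIL: mismatch Bool ~ Int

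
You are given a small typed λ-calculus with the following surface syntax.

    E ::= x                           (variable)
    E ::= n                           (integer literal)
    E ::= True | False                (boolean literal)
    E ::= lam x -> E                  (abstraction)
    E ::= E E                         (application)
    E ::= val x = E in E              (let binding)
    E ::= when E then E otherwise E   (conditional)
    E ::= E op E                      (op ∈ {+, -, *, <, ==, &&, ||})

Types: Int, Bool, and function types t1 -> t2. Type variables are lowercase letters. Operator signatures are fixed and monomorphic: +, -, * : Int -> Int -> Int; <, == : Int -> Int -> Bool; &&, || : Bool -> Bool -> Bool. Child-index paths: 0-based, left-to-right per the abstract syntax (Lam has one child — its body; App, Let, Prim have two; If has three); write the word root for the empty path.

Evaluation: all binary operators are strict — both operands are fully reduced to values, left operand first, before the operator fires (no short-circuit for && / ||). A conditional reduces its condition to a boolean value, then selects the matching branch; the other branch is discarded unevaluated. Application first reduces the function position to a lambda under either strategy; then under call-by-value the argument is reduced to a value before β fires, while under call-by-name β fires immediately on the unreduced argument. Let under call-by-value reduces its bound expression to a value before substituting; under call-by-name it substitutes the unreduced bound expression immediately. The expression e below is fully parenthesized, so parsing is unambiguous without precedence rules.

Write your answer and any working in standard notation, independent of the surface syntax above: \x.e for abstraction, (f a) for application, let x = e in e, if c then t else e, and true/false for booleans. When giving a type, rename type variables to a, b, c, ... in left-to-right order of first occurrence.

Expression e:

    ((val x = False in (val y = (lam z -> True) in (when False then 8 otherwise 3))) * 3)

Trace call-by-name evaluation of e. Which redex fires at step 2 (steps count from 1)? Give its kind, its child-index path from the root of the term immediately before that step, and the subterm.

Working:
step 0: ((let x = false in (let y = (\z.true) in (if false then 8 else 3))) * 3)
step 1: [let@0] ((let y = (\z.true) in (if false then 8 else 3)) * 3)
step 2: [let@0] ((if false then 8 else 3) * 3)

Answer: let at 0 : (let y = (\z.true) in (if false then 8 else 3))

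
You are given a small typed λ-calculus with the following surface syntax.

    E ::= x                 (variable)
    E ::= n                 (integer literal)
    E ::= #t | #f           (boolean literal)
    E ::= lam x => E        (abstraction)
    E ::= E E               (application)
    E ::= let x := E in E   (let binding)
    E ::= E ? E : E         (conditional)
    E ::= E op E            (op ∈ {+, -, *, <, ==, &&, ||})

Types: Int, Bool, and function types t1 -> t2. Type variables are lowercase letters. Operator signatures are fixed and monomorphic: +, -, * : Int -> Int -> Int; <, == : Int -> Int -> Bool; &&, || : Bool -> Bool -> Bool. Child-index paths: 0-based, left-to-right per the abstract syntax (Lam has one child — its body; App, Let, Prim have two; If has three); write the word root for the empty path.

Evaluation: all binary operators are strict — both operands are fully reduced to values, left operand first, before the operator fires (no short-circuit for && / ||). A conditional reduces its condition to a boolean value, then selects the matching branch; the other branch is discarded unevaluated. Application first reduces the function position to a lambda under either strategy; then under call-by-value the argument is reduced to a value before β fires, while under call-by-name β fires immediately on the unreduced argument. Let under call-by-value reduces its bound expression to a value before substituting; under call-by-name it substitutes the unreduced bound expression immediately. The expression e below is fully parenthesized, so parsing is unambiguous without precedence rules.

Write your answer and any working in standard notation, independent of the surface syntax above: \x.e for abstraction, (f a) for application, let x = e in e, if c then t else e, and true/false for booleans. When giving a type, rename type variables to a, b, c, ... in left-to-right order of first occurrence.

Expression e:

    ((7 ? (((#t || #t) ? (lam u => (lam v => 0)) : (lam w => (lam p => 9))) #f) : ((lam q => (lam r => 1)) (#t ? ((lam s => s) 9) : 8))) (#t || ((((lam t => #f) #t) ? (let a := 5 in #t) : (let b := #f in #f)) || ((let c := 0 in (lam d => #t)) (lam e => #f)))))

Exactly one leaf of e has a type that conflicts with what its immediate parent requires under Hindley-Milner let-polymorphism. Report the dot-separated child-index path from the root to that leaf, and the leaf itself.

Working:
  unify Int ~ Bool
  FAIL: mismatch Int ~ Bool

Answer: 0.0 : 7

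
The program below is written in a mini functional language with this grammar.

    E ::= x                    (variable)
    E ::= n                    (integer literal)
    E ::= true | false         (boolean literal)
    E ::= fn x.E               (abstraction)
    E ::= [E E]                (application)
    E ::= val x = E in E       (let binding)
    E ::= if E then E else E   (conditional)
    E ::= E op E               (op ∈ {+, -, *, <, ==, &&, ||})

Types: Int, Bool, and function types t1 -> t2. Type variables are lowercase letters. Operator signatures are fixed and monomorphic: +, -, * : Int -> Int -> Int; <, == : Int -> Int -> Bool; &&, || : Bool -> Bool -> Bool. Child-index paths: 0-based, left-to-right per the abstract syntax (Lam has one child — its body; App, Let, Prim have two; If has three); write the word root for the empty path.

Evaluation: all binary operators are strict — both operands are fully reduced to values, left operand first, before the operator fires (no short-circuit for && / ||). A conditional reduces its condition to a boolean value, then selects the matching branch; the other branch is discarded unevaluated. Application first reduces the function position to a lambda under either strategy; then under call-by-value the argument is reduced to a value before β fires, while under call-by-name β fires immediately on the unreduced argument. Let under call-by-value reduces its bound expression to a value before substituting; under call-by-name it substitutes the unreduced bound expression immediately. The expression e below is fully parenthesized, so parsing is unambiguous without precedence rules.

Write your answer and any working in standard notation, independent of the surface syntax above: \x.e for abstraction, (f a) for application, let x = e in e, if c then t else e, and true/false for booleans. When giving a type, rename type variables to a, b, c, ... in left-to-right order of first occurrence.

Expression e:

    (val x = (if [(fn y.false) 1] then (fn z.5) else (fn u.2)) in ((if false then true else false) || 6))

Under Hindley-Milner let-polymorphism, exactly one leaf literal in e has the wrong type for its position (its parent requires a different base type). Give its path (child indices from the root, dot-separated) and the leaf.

Derivation:
\y._ : a -> Bool
  unify a -> Bool ~ Int -> b
  unify a ~ Int
  unify Bool ~ b
_ _ : Bool
  unify Bool ~ Bool
\z._ : c -> Int
\u._ : d -> Int
  unify c -> Int ~ d -> Int
  unify c ~ d
  unify Int ~ Int
let x : forall. d -> Int
  unify Bool ~ Bool
  unify Bool ~ Bool
  unify Bool ~ Bool
  unify Int ~ Bool
  FAIL: mismatch Int ~ Bool

Answer: 1.1 : 6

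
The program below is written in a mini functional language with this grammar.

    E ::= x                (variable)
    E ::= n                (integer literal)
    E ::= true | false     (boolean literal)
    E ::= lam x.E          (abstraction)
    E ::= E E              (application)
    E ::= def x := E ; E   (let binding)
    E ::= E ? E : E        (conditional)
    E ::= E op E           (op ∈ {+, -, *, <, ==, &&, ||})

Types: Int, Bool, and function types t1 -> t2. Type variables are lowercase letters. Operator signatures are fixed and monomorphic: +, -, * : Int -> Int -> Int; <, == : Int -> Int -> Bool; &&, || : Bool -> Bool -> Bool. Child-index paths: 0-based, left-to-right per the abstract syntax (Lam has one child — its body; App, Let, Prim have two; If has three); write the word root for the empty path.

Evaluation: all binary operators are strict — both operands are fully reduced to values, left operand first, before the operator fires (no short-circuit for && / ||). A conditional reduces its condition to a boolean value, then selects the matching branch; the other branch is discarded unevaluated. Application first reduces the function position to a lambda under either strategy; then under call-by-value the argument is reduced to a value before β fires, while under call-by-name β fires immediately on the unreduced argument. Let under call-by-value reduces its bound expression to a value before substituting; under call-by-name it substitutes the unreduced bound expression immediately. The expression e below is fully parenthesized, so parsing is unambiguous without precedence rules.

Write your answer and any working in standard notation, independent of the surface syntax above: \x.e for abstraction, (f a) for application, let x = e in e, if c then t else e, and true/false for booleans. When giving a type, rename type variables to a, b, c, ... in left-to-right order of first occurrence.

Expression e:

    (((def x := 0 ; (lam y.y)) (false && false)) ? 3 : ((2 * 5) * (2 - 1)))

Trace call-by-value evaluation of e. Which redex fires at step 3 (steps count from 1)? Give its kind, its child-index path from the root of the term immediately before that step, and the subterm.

Answer: beta at 0 : ((\y.y) false)

Working:
step 0: (if ((let x = 0 in (\y.y)) (false && false)) then 3 else ((2 * 5) * (2 - 1)))
step 1: [let@0.0] (if ((\y.y) (false && false)) then 3 else ((2 * 5) * (2 - 1)))
step 2: [delta@0.1] (if ((\y.y) false) then 3 else ((2 * 5) * (2 - 1)))
step 3: [beta@0] (if false then 3 else ((2 * 5) * (2 - 1)))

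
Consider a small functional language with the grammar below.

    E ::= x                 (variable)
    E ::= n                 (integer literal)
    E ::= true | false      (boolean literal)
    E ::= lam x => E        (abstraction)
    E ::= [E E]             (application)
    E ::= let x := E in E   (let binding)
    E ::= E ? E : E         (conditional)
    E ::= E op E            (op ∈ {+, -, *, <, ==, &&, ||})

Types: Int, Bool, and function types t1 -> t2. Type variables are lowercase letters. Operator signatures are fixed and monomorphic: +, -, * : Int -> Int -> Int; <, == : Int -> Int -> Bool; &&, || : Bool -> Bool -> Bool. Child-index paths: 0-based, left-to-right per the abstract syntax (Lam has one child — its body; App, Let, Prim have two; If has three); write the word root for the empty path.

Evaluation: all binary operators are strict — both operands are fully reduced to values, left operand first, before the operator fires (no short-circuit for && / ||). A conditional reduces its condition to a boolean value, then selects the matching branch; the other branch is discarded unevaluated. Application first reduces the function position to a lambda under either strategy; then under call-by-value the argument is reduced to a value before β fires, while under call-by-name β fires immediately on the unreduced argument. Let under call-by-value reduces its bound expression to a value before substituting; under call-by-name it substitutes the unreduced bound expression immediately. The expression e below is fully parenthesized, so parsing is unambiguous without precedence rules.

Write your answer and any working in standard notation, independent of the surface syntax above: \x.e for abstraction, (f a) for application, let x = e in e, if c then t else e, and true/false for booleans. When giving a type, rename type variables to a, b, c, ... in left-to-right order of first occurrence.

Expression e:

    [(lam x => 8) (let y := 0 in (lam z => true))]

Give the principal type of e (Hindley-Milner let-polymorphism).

Answer: Int

Trace:
\x._ : a -> Int
let y : Int
\z._ : b -> Bool
  unify a -> Int ~ (b -> Bool) -> c
  unify a ~ b -> Bool
  unify Int ~ c
_ _ : Int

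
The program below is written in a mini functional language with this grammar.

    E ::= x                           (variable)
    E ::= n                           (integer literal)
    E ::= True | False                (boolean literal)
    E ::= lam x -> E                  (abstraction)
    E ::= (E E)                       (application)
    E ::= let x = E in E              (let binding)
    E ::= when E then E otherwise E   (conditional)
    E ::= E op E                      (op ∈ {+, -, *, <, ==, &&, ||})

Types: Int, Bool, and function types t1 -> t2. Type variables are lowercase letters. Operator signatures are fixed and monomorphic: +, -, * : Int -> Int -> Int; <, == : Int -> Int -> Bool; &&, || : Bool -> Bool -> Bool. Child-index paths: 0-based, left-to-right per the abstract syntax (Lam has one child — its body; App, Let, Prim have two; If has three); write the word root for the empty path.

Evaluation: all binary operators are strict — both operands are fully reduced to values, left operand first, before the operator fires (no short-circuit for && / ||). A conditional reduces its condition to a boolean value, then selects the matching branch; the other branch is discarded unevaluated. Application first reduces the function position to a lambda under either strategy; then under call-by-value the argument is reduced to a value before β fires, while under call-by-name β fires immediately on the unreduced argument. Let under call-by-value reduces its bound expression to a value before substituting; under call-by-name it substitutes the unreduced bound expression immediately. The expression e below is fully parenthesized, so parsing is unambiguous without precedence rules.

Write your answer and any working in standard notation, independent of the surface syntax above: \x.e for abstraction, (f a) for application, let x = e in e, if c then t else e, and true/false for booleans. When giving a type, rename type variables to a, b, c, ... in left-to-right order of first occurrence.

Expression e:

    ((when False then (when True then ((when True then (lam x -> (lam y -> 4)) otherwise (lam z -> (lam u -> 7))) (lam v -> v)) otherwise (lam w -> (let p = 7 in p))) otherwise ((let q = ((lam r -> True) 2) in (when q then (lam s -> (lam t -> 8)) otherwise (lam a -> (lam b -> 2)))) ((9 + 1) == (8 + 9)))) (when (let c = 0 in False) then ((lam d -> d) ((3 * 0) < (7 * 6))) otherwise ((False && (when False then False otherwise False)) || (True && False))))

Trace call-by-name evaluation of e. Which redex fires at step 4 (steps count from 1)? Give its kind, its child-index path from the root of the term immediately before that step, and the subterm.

Answer: if at 0.0 : (if true then (\s.(\t.8)) else (\a.(\b.2)))

Working:
step 0: ((if false then (if true then ((if true then (\x.(\y.4)) else (\z.(\u.7))) (\v.v)) else (\w.(let p = 7 in p))) else ((let q = ((\r.true) 2) in (if q then (\s.(\t.8)) else (\a.(\b.2)))) ((9 + 1) == (8 + 9)))) (if (let c = 0 in false) then ((\d.d) ((3 * 0) < (7 * 6))) else ((false && (if false then false else false)) || (true && false))))
step 1: [if@0] (((let q = ((\r.true) 2) in (if q then (\s.(\t.8)) else (\a.(\b.2)))) ((9 + 1) == (8 + 9))) (if (let c = 0 in false) then ((\d.d) ((3 * 0) < (7 * 6))) else ((false && (if false then false else false)) || (true && false))))
step 2: [let@0.0] (((if ((\r.true) 2) then (\s.(\t.8)) else (\a.(\b.2))) ((9 + 1) == (8 + 9))) (if (let c = 0 in false) then ((\d.d) ((3 * 0) < (7 * 6))) else ((false && (if false then false else false)) || (true && false))))
step 3: [beta@0.0.0] (((if true then (\s.(\t.8)) else (\a.(\b.2))) ((9 + 1) == (8 + 9))) (if (let c = 0 in false) then ((\d.d) ((3 * 0) < (7 * 6))) else ((false && (if false then false else false)) || (true && false))))
step 4: [if@0.0] (((\s.(\t.8)) ((9 + 1) == (8 + 9))) (if (let c = 0 in false) then ((\d.d) ((3 * 0) < (7 * 6))) else ((false && (if false then false else false)) || (true && false))))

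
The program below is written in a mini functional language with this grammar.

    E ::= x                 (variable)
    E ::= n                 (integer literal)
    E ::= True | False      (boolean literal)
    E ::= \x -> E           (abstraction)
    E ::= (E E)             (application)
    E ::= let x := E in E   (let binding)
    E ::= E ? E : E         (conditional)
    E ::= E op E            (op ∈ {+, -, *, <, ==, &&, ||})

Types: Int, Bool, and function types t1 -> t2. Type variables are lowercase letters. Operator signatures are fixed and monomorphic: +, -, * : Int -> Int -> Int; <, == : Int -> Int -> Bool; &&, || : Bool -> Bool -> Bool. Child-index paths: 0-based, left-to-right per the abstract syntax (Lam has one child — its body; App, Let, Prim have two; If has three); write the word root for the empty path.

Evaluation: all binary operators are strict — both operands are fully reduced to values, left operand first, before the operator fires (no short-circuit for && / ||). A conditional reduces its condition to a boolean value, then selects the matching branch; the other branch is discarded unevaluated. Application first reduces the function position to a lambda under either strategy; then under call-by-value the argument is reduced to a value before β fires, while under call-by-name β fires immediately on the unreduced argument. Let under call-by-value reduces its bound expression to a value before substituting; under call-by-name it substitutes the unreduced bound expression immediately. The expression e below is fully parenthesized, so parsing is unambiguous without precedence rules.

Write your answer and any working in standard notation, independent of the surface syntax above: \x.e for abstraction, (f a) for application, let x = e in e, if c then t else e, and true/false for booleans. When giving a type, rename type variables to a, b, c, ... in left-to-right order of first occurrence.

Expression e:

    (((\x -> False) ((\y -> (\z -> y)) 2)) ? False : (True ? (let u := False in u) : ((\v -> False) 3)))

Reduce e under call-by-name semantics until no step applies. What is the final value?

Working:
step 0: (if ((\x.false) ((\y.(\z.y)) 2)) then false else (if true then (let u = false in u) else ((\v.false) 3)))
step 1: [beta@0] (if false then false else (if true then (let u = false in u) else ((\v.false) 3)))
step 2: [if@root] (if true then (let u = false in u) else ((\v.false) 3))
step 3: [if@root] (let u = false in u)
step 4: [let@root] false

Answer: false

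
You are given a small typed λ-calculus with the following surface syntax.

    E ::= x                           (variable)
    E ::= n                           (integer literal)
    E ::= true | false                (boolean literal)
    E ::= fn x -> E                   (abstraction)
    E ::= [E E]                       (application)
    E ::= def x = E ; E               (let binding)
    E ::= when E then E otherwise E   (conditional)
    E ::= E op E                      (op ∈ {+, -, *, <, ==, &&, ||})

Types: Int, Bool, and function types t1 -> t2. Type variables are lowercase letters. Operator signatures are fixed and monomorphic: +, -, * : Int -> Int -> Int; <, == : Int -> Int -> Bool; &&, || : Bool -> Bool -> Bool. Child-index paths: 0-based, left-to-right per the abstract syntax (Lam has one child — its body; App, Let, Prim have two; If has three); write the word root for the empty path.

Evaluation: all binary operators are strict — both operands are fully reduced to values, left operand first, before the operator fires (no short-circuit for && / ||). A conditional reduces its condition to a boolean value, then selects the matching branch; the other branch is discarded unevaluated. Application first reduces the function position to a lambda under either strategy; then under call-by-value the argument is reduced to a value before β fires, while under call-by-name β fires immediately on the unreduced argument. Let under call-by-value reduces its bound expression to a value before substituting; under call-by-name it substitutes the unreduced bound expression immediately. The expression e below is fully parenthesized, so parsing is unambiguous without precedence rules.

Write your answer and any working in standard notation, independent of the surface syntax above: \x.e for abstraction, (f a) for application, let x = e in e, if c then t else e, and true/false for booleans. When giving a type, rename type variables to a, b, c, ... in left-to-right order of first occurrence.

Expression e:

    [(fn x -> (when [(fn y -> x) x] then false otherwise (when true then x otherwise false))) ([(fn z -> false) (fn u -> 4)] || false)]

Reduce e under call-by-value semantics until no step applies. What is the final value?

Answer: false

Derivation:
step 0: ((\x.(if ((\y.x) x) then false else (if true then x else false))) (((\z.false) (\u.4)) || false))
step 1: [beta@1.0] ((\x.(if ((\y.x) x) then false else (if true then x else false))) (false || false))
step 2: [delta@1] ((\x.(if ((\y.x) x) then false else (if true then x else false))) false)
step 3: [beta@root] (if ((\y.false) false) then false else (if true then false else false))
step 4: [beta@0] (if false then false else (if true then false else false))
step 5: [if@root] (if true then false else false)
step 6: [if@root] false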